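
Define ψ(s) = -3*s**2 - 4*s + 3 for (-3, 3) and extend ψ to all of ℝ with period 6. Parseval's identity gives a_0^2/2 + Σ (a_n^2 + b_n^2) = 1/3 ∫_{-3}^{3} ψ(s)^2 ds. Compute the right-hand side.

1/3 ∫_{-3}^{3} ψ(s)^2 ds = 1/3 · (4464/5) = 1488/5.

1488/5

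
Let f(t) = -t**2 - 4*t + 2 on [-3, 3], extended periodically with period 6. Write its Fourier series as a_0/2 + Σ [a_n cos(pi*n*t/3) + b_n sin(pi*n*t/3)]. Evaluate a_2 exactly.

-9/pi**2

a_2 = 1/3 ∫_{-3}^{3} f(t) cos(2*pi*t/3) dt.
Integrating by parts twice (tabular method), an antiderivative of (-t**2 - 4*t + 2) cos(2*pi*t/3) is -3*t**2*sin(2*pi*t/3)/(2*pi) - 6*t*sin(2*pi*t/3)/pi - 9*t*cos(2*pi*t/3)/(2*pi**2) + 27*sin(2*pi*t/3)/(4*pi**3) + 3*sin(2*pi*t/3)/pi - 9*cos(2*pi*t/3)/pi**2; evaluating from -3 to 3: ∫_{-3}^{3} (-t**2 - 4*t + 2) cos(2*pi*t/3) dt = (-45/(2*pi**2)) - (9/(2*pi**2)) = -27/pi**2.
Hence a_2 = (1/3)·(-27/pi**2) = -9/pi**2.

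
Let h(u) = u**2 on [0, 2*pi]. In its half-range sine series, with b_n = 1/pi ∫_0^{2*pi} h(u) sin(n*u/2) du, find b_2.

-4*pi

b_2 = 1/pi ∫_0^{2*pi} (u**2) sin(u) du.
Integrating by parts twice (tabular method), an antiderivative of (u**2) sin(u) is -u**2*cos(u) + 2*u*sin(u) + 2*cos(u); evaluating from 0 to 2*pi: ∫_{0}^{2*pi} (u**2) sin(u) du = (2 - 4*pi**2) - (2) = -4*pi**2.
Hence b_2 = (1/pi)·(-4*pi**2) = -4*pi.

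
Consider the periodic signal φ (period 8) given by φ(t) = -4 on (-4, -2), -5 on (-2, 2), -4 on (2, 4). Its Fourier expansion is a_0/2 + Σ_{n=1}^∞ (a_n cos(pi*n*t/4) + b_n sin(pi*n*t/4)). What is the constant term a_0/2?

a_0 = 1/4 ∫_{-4}^{4} φ(t) dt = 1/4 · (-36) = -9.
So the constant term a_0/2 = -9/2.

-9/2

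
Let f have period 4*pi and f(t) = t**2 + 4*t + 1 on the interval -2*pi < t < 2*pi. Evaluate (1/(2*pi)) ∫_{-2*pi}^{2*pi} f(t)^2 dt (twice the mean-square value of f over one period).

(1/(2*pi)) ∫_{-2*pi}^{2*pi} f(t)^2 dt = (1/(2*pi)) · (4*pi + 96*pi**3 + 64*pi**5/5) = 2 + 48*pi**2 + 32*pi**4/5.

2 + 48*pi**2 + 32*pi**4/5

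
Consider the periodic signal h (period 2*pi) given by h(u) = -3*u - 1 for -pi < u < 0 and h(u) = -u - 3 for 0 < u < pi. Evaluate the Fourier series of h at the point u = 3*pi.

-2 + pi

u = 3*pi differs from u = pi by 1 full period(s), and the series is 2*pi-periodic.
At u = pi the one-sided limits are h(pi^-) = -pi - 3 and h(pi^+) = -1 + 3*pi.
By Dirichlet's theorem the series converges to their average, [(-pi - 3) + (-1 + 3*pi)]/2 = -2 + pi.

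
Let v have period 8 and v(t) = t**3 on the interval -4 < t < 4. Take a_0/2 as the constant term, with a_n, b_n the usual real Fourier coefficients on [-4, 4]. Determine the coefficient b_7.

b_7 = 1/4 ∫_{-4}^{4} v(t) sin(7*pi*t/4) dt.
v is odd and sin(7*pi*t/4) is odd, so the integrand is even and b_7 = 1/2 ∫_0^{4} v(t) sin(7*pi*t/4) dt.
Integrating by parts three times (tabular method), an antiderivative of (t**3) sin(7*pi*t/4) is -4*t**3*cos(7*pi*t/4)/(7*pi) + 48*t**2*sin(7*pi*t/4)/(49*pi**2) + 384*t*cos(7*pi*t/4)/(343*pi**3) - 1536*sin(7*pi*t/4)/(2401*pi**4); evaluating from 0 to 4: ∫_{0}^{4} (t**3) sin(7*pi*t/4) dt = (256*(-6 + 49*pi**2)/(343*pi**3)) - (0) = 256*(-6 + 49*pi**2)/(343*pi**3).
Hence b_7 = (1/2)·(256*(-6 + 49*pi**2)/(343*pi**3)) = 128*(-6 + 49*pi**2)/(343*pi**3).

128*(-6 + 49*pi**2)/(343*pi**3)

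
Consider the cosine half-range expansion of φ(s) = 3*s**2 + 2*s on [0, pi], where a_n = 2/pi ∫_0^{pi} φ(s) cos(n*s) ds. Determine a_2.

3

a_2 = 2/pi ∫_0^{pi} (3*s**2 + 2*s) cos(2*s) ds.
Integrating by parts twice (tabular method), an antiderivative of (3*s**2 + 2*s) cos(2*s) is 3*s**2*sin(2*s)/2 + s*sin(2*s) + 3*s*cos(2*s)/2 - 3*sin(2*s)/4 + cos(2*s)/2; evaluating from 0 to pi: ∫_{0}^{pi} (3*s**2 + 2*s) cos(2*s) ds = (1/2 + 3*pi/2) - (1/2) = 3*pi/2.
Hence a_2 = (2/pi)·(3*pi/2) = 3.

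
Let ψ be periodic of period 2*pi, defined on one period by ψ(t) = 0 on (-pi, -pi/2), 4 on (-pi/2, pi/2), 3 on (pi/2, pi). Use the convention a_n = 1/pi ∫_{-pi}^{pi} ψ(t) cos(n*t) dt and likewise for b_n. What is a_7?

-5/(7*pi)

a_7 = 1/pi ∫_{-pi}^{pi} ψ(t) cos(7*t) dt.
Split the integral at the breakpoints.
∫_{-pi}^{-pi/2} (0) cos(7*t) dt = 0.
Directly, an antiderivative of (4) cos(7*t) is 4*sin(7*t)/7; evaluating from -pi/2 to pi/2: ∫_{-pi/2}^{pi/2} (4) cos(7*t) dt = (-4/7) - (4/7) = -8/7.
Directly, an antiderivative of (3) cos(7*t) is 3*sin(7*t)/7; evaluating from pi/2 to pi: ∫_{pi/2}^{pi} (3) cos(7*t) dt = (0) - (-3/7) = 3/7.
Summing the pieces and multiplying by (1/pi) gives a_7 = -5/(7*pi).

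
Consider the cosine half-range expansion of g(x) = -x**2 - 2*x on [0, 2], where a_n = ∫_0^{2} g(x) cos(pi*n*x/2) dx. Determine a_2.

a_2 = ∫_0^{2} (-x**2 - 2*x) cos(pi*x) dx.
Integrating by parts twice (tabular method), an antiderivative of (-x**2 - 2*x) cos(pi*x) is -x**2*sin(pi*x)/pi - 2*x*sin(pi*x)/pi - 2*x*cos(pi*x)/pi**2 + 2*sin(pi*x)/pi**3 - 2*cos(pi*x)/pi**2; evaluating from 0 to 2: ∫_{0}^{2} (-x**2 - 2*x) cos(pi*x) dx = (-6/pi**2) - (-2/pi**2) = -4/pi**2.
Hence a_2 = -4/pi**2.

-4/pi**2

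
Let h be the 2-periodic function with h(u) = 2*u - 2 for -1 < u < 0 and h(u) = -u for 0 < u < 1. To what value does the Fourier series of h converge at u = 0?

-1

At u = 0 the one-sided limits are h(0^-) = -2 and h(0^+) = 0.
By Dirichlet's theorem the series converges to their average, [(-2) + (0)]/2 = -1.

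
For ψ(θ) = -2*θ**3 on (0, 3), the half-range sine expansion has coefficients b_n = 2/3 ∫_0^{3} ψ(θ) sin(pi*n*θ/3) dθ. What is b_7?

b_7 = 2/3 ∫_0^{3} (-2*θ**3) sin(7*pi*θ/3) dθ.
Integrating by parts three times (tabular method), an antiderivative of (-2*θ**3) sin(7*pi*θ/3) is 6*θ**3*cos(7*pi*θ/3)/(7*pi) - 54*θ**2*sin(7*pi*θ/3)/(49*pi**2) - 324*θ*cos(7*pi*θ/3)/(343*pi**3) + 972*sin(7*pi*θ/3)/(2401*pi**4); evaluating from 0 to 3: ∫_{0}^{3} (-2*θ**3) sin(7*pi*θ/3) dθ = (162*(6 - 49*pi**2)/(343*pi**3)) - (0) = 162*(6 - 49*pi**2)/(343*pi**3).
Hence b_7 = (2/3)·(162*(6 - 49*pi**2)/(343*pi**3)) = 108*(6 - 49*pi**2)/(343*pi**3).

108*(6 - 49*pi**2)/(343*pi**3)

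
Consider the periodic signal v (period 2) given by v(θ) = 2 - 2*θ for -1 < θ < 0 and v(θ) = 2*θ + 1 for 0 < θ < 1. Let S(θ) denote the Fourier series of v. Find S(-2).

3/2

θ = -2 differs from θ = 0 by -1 full period(s), and the series is 2-periodic.
At θ = 0 the one-sided limits are v(0^-) = 2 and v(0^+) = 1.
By Dirichlet's theorem the series converges to their average, [(2) + (1)]/2 = 3/2.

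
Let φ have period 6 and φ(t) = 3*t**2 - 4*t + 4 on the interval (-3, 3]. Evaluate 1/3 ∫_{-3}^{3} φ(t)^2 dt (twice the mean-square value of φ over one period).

2818/5

1/3 ∫_{-3}^{3} φ(t)^2 dt = 1/3 · (8454/5) = 2818/5.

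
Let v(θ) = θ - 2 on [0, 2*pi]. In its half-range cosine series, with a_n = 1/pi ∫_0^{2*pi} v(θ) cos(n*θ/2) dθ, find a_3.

-8/(9*pi)

a_3 = 1/pi ∫_0^{2*pi} (θ - 2) cos(3*θ/2) dθ.
Integrating by parts (boundary term plus one more integral), an antiderivative of (θ - 2) cos(3*θ/2) is 2*θ*sin(3*θ/2)/3 - 4*sin(3*θ/2)/3 + 4*cos(3*θ/2)/9; evaluating from 0 to 2*pi: ∫_{0}^{2*pi} (θ - 2) cos(3*θ/2) dθ = (-4/9) - (4/9) = -8/9.
Hence a_3 = (1/pi)·(-8/9) = -8/(9*pi).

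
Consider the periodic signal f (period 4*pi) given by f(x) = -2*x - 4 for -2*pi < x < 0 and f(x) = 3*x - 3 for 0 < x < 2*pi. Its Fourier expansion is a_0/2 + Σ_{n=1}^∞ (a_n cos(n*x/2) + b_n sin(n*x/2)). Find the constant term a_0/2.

a_0 = (1/(2*pi)) ∫_{-2*pi}^{2*pi} f(x) dx = (1/(2*pi)) · (2*pi*(-7 + 5*pi)) = -7 + 5*pi.
So the constant term a_0/2 = -7/2 + 5*pi/2.

-7/2 + 5*pi/2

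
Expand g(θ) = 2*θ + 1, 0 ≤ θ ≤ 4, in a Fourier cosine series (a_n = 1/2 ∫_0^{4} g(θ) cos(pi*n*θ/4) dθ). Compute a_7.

-32/(49*pi**2)

a_7 = 1/2 ∫_0^{4} (2*θ + 1) cos(7*pi*θ/4) dθ.
Integrating by parts (boundary term plus one more integral), an antiderivative of (2*θ + 1) cos(7*pi*θ/4) is 8*θ*sin(7*pi*θ/4)/(7*pi) + 4*sin(7*pi*θ/4)/(7*pi) + 32*cos(7*pi*θ/4)/(49*pi**2); evaluating from 0 to 4: ∫_{0}^{4} (2*θ + 1) cos(7*pi*θ/4) dθ = (-32/(49*pi**2)) - (32/(49*pi**2)) = -64/(49*pi**2).
Hence a_7 = (1/2)·(-64/(49*pi**2)) = -32/(49*pi**2).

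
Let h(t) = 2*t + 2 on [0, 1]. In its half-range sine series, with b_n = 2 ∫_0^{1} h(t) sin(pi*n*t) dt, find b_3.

4/pi

b_3 = 2 ∫_0^{1} (2*t + 2) sin(3*pi*t) dt.
Integrating by parts (boundary term plus one more integral), an antiderivative of (2*t + 2) sin(3*pi*t) is -2*t*cos(3*pi*t)/(3*pi) + 2*sin(3*pi*t)/(9*pi**2) - 2*cos(3*pi*t)/(3*pi); evaluating from 0 to 1: ∫_{0}^{1} (2*t + 2) sin(3*pi*t) dt = (4/(3*pi)) - (-2/(3*pi)) = 2/pi.
Hence b_3 = 2·(2/pi) = 4/pi.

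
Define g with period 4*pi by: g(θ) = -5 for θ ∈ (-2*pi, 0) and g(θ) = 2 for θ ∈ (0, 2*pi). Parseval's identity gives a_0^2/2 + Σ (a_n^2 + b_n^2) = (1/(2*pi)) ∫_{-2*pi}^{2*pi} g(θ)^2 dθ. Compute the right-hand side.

29

(1/(2*pi)) ∫_{-2*pi}^{2*pi} g(θ)^2 dθ = (1/(2*pi)) · (58*pi) = 29.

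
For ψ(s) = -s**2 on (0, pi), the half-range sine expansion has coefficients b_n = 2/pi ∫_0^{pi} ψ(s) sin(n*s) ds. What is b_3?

b_3 = 2/pi ∫_0^{pi} (-s**2) sin(3*s) ds.
Integrating by parts twice (tabular method), an antiderivative of (-s**2) sin(3*s) is s**2*cos(3*s)/3 - 2*s*sin(3*s)/9 - 2*cos(3*s)/27; evaluating from 0 to pi: ∫_{0}^{pi} (-s**2) sin(3*s) ds = (2/27 - pi**2/3) - (-2/27) = 4/27 - pi**2/3.
Hence b_3 = (2/pi)·(4/27 - pi**2/3) = 2*(4 - 9*pi**2)/(27*pi).

2*(4 - 9*pi**2)/(27*pi)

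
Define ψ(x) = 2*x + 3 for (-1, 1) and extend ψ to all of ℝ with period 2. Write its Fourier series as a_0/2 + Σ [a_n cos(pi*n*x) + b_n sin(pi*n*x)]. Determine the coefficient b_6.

b_6 = ∫_{-1}^{1} ψ(x) sin(6*pi*x) dx.
Integrating by parts (boundary term plus one more integral), an antiderivative of (2*x + 3) sin(6*pi*x) is -x*cos(6*pi*x)/(3*pi) + sin(6*pi*x)/(18*pi**2) - cos(6*pi*x)/(2*pi); evaluating from -1 to 1: ∫_{-1}^{1} (2*x + 3) sin(6*pi*x) dx = (-5/(6*pi)) - (-1/(6*pi)) = -2/(3*pi).
Hence b_6 = -2/(3*pi).

-2/(3*pi)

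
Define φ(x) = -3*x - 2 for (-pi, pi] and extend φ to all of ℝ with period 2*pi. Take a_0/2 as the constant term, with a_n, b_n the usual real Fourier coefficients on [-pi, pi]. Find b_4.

3/2

b_4 = 1/pi ∫_{-pi}^{pi} φ(x) sin(4*x) dx.
Integrating by parts (boundary term plus one more integral), an antiderivative of (-3*x - 2) sin(4*x) is 3*x*cos(4*x)/4 - 3*sin(4*x)/16 + cos(4*x)/2; evaluating from -pi to pi: ∫_{-pi}^{pi} (-3*x - 2) sin(4*x) dx = (1/2 + 3*pi/4) - (1/2 - 3*pi/4) = 3*pi/2.
Hence b_4 = (1/pi)·(3*pi/2) = 3/2.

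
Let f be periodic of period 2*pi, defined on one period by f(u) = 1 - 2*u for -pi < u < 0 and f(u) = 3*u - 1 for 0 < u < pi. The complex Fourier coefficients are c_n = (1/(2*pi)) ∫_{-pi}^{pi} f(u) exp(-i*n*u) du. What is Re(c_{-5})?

Since f is real-valued, Re(c_{-5}) = (1/(2*pi)) ∫_{-pi}^{pi} f(u) cos(-5*u) du = a_{5}/2.
Split the integral at the breakpoints.
Integrating by parts (boundary term plus one more integral), an antiderivative of (1 - 2*u) cos(-5*u) is -2*u*sin(5*u)/5 + sin(5*u)/5 - 2*cos(5*u)/25; evaluating from -pi to 0: ∫_{-pi}^{0} (1 - 2*u) cos(-5*u) du = (-2/25) - (2/25) = -4/25.
Integrating by parts (boundary term plus one more integral), an antiderivative of (3*u - 1) cos(-5*u) is 3*u*sin(5*u)/5 - sin(5*u)/5 + 3*cos(5*u)/25; evaluating from 0 to pi: ∫_{0}^{pi} (3*u - 1) cos(-5*u) du = (-3/25) - (3/25) = -6/25.
So ∫_{-pi}^{pi} f(u) cos(-5*u) du = -2/5.
Hence Re(c_{-5}) = (1/(2*pi))·(-2/5) = -1/(5*pi).

-1/(5*pi)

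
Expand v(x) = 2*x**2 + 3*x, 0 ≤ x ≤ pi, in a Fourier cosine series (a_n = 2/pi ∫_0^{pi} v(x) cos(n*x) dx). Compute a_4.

1/2

a_4 = 2/pi ∫_0^{pi} (2*x**2 + 3*x) cos(4*x) dx.
Integrating by parts twice (tabular method), an antiderivative of (2*x**2 + 3*x) cos(4*x) is x**2*sin(4*x)/2 + 3*x*sin(4*x)/4 + x*cos(4*x)/4 - sin(4*x)/16 + 3*cos(4*x)/16; evaluating from 0 to pi: ∫_{0}^{pi} (2*x**2 + 3*x) cos(4*x) dx = (3/16 + pi/4) - (3/16) = pi/4.
Hence a_4 = (2/pi)·(pi/4) = 1/2.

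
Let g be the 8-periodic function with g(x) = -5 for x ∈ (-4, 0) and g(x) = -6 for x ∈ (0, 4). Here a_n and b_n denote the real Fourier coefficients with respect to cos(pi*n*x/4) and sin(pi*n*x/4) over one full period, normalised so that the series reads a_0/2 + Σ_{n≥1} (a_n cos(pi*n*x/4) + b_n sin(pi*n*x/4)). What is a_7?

0

a_7 = 1/4 ∫_{-4}^{4} g(x) cos(7*pi*x/4) dx.
Split the integral at the breakpoints.
Directly, an antiderivative of (-5) cos(7*pi*x/4) is -20*sin(7*pi*x/4)/(7*pi); evaluating from -4 to 0: ∫_{-4}^{0} (-5) cos(7*pi*x/4) dx = (0) - (0) = 0.
Directly, an antiderivative of (-6) cos(7*pi*x/4) is -24*sin(7*pi*x/4)/(7*pi); evaluating from 0 to 4: ∫_{0}^{4} (-6) cos(7*pi*x/4) dx = (0) - (0) = 0.
Summing the pieces and multiplying by (1/4) gives a_7 = 0.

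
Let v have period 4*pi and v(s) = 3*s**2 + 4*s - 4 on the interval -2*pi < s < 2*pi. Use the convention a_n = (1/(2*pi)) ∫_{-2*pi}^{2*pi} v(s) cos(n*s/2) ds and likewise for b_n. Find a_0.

a_0 = (1/(2*pi)) ∫_{-2*pi}^{2*pi} v(s) ds = (1/(2*pi)) · (16*pi*(-1 + pi**2)) = -8 + 8*pi**2.

-8 + 8*pi**2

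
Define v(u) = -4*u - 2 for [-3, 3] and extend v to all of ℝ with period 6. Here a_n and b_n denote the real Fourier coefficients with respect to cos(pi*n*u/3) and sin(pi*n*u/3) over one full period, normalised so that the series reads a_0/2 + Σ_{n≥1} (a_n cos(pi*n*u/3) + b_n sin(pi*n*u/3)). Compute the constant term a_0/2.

-2

a_0 = 1/3 ∫_{-3}^{3} v(u) du = 1/3 · (-12) = -4.
So the constant term a_0/2 = -2.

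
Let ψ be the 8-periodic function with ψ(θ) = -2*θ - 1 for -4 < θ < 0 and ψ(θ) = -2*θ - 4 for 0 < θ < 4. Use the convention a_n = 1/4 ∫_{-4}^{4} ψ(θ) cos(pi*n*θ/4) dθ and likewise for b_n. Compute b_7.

-22/(7*pi)

b_7 = 1/4 ∫_{-4}^{4} ψ(θ) sin(7*pi*θ/4) dθ.
Split the integral at the breakpoints.
Integrating by parts (boundary term plus one more integral), an antiderivative of (-2*θ - 1) sin(7*pi*θ/4) is 8*θ*cos(7*pi*θ/4)/(7*pi) - 32*sin(7*pi*θ/4)/(49*pi**2) + 4*cos(7*pi*θ/4)/(7*pi); evaluating from -4 to 0: ∫_{-4}^{0} (-2*θ - 1) sin(7*pi*θ/4) dθ = (4/(7*pi)) - (4/pi) = -24/(7*pi).
Integrating by parts (boundary term plus one more integral), an antiderivative of (-2*θ - 4) sin(7*pi*θ/4) is 8*θ*cos(7*pi*θ/4)/(7*pi) - 32*sin(7*pi*θ/4)/(49*pi**2) + 16*cos(7*pi*θ/4)/(7*pi); evaluating from 0 to 4: ∫_{0}^{4} (-2*θ - 4) sin(7*pi*θ/4) dθ = (-48/(7*pi)) - (16/(7*pi)) = -64/(7*pi).
Summing the pieces and multiplying by (1/4) gives b_7 = -22/(7*pi).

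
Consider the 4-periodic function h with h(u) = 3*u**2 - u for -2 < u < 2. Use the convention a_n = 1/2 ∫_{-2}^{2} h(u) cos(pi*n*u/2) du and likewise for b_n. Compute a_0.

a_0 = 1/2 ∫_{-2}^{2} h(u) du = 1/2 · (16) = 8.

8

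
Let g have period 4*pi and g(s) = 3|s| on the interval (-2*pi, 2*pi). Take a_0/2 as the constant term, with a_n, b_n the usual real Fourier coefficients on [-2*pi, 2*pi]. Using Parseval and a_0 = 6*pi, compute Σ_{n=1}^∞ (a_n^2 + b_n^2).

Parseval: a_0^2/2 + Σ_{n≥1} (a_n^2+b_n^2) = (1/(2*pi)) ∫_{-2*pi}^{2*pi} g(s)^2 ds = 24*pi**2.
Subtract a_0^2/2 = 18*pi**2: Σ (a_n^2+b_n^2) = 6*pi**2.

6*pi**2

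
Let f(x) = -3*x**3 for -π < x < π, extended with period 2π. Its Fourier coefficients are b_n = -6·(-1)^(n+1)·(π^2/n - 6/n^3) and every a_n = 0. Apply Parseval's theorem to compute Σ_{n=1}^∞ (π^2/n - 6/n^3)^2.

pi**6/14

Parseval: Σ b_n^2 = (1/π) ∫_{-π}^{π} f(x)^2 dx = 18*pi**6/7.
b_n^2 = 36·(π^2/n - 6/n^3)^2, so the sum equals (18*pi**6/7)/36 = pi**6/14.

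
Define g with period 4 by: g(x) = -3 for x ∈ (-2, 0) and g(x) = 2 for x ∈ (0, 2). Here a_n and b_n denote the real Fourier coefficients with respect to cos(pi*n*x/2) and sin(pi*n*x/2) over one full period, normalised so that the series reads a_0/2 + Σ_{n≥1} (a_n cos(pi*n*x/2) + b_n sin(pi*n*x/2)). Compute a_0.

-1

a_0 = 1/2 ∫_{-2}^{2} g(x) dx = 1/2 · (-2) = -1.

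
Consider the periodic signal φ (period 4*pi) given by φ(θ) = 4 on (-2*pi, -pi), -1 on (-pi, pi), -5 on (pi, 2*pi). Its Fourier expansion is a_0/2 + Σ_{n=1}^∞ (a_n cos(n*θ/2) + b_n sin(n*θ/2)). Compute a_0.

a_0 = (1/(2*pi)) ∫_{-2*pi}^{2*pi} φ(θ) dθ = (1/(2*pi)) · (-3*pi) = -3/2.

-3/2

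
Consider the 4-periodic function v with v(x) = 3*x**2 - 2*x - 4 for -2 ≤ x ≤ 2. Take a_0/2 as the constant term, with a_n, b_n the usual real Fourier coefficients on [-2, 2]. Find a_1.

a_1 = 1/2 ∫_{-2}^{2} v(x) cos(pi*x/2) dx.
Integrating by parts twice (tabular method), an antiderivative of (3*x**2 - 2*x - 4) cos(pi*x/2) is 6*x**2*sin(pi*x/2)/pi - 4*x*sin(pi*x/2)/pi + 24*x*cos(pi*x/2)/pi**2 - 8*sin(pi*x/2)/pi - 48*sin(pi*x/2)/pi**3 - 8*cos(pi*x/2)/pi**2; evaluating from -2 to 2: ∫_{-2}^{2} (3*x**2 - 2*x - 4) cos(pi*x/2) dx = (-40/pi**2) - (56/pi**2) = -96/pi**2.
Hence a_1 = (1/2)·(-96/pi**2) = -48/pi**2.

-48/pi**2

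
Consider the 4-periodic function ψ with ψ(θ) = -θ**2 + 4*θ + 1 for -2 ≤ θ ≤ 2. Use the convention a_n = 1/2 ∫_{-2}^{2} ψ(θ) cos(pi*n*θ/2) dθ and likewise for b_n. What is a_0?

-2/3

a_0 = 1/2 ∫_{-2}^{2} ψ(θ) dθ = 1/2 · (-4/3) = -2/3.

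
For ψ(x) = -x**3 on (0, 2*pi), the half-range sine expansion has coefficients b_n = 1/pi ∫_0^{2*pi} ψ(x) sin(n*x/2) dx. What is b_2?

-12 + 8*pi**2

b_2 = 1/pi ∫_0^{2*pi} (-x**3) sin(x) dx.
Integrating by parts three times (tabular method), an antiderivative of (-x**3) sin(x) is x**3*cos(x) - 3*x**2*sin(x) - 6*x*cos(x) + 6*sin(x); evaluating from 0 to 2*pi: ∫_{0}^{2*pi} (-x**3) sin(x) dx = (-12*pi + 8*pi**3) - (0) = -12*pi + 8*pi**3.
Hence b_2 = (1/pi)·(-12*pi + 8*pi**3) = -12 + 8*pi**2.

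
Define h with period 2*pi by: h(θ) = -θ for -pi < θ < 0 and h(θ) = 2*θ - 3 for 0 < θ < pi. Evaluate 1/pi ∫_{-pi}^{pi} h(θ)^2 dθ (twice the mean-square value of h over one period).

1/pi ∫_{-pi}^{pi} h(θ)^2 dθ = 1/pi · (pi*(-18*pi + 27 + 5*pi**2)/3) = -6*pi + 9 + 5*pi**2/3.

-6*pi + 9 + 5*pi**2/3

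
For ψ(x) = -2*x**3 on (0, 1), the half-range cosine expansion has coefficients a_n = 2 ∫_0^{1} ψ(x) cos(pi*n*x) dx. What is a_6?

-1/(3*pi**2)

a_6 = 2 ∫_0^{1} (-2*x**3) cos(6*pi*x) dx.
Integrating by parts three times (tabular method), an antiderivative of (-2*x**3) cos(6*pi*x) is -x**3*sin(6*pi*x)/(3*pi) - x**2*cos(6*pi*x)/(6*pi**2) + x*sin(6*pi*x)/(18*pi**3) + cos(6*pi*x)/(108*pi**4); evaluating from 0 to 1: ∫_{0}^{1} (-2*x**3) cos(6*pi*x) dx = ((1 - 18*pi**2)/(108*pi**4)) - (1/(108*pi**4)) = -1/(6*pi**2).
Hence a_6 = 2·(-1/(6*pi**2)) = -1/(3*pi**2).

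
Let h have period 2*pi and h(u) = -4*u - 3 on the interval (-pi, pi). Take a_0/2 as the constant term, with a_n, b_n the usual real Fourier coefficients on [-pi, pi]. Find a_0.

-6

a_0 = 1/pi ∫_{-pi}^{pi} h(u) du = 1/pi · (-6*pi) = -6.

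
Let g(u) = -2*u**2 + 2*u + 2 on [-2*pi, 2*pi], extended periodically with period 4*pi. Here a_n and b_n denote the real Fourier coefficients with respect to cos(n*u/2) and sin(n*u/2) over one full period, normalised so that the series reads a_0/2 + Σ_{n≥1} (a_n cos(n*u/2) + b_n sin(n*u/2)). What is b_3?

8/3

b_3 = (1/(2*pi)) ∫_{-2*pi}^{2*pi} g(u) sin(3*u/2) du.
Integrating by parts twice (tabular method), an antiderivative of (-2*u**2 + 2*u + 2) sin(3*u/2) is 4*u**2*cos(3*u/2)/3 - 16*u*sin(3*u/2)/9 - 4*u*cos(3*u/2)/3 + 8*sin(3*u/2)/9 - 68*cos(3*u/2)/27; evaluating from -2*pi to 2*pi: ∫_{-2*pi}^{2*pi} (-2*u**2 + 2*u + 2) sin(3*u/2) du = (-16*pi**2/3 + 68/27 + 8*pi/3) - (-16*pi**2/3 - 8*pi/3 + 68/27) = 16*pi/3.
Hence b_3 = (1/(2*pi))·(16*pi/3) = 8/3.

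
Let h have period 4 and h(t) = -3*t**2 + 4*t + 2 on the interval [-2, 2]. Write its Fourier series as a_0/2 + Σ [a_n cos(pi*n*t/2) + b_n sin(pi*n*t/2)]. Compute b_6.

b_6 = 1/2 ∫_{-2}^{2} h(t) sin(3*pi*t) dt.
Integrating by parts twice (tabular method), an antiderivative of (-3*t**2 + 4*t + 2) sin(3*pi*t) is t**2*cos(3*pi*t)/pi - 2*t*sin(3*pi*t)/(3*pi**2) - 4*t*cos(3*pi*t)/(3*pi) + 4*sin(3*pi*t)/(9*pi**2) - 2*cos(3*pi*t)/(3*pi) - 2*cos(3*pi*t)/(9*pi**3); evaluating from -2 to 2: ∫_{-2}^{2} (-3*t**2 + 4*t + 2) sin(3*pi*t) dt = (2*(-1 + 3*pi**2)/(9*pi**3)) - (-2/(9*pi**3) + 6/pi) = -16/(3*pi).
Hence b_6 = (1/2)·(-16/(3*pi)) = -8/(3*pi).

-8/(3*pi)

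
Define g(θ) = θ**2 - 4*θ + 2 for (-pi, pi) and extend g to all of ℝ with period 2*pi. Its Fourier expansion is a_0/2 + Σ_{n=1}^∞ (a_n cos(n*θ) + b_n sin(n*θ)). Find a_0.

4 + 2*pi**2/3

a_0 = 1/pi ∫_{-pi}^{pi} g(θ) dθ = 1/pi · (2*pi*(6 + pi**2)/3) = 4 + 2*pi**2/3.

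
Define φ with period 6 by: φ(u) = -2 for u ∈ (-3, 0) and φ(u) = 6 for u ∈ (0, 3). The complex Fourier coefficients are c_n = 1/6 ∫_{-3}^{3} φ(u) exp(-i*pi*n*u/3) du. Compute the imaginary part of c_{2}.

0

Since φ is real-valued, Im(c_{2}) = -1/6 ∫_{-3}^{3} φ(u) sin(2*pi*u/3) du = -b_{2}/2.
Split the integral at the breakpoints.
Directly, an antiderivative of (-2) sin(2*pi*u/3) is 3*cos(2*pi*u/3)/pi; evaluating from -3 to 0: ∫_{-3}^{0} (-2) sin(2*pi*u/3) du = (3/pi) - (3/pi) = 0.
Directly, an antiderivative of (6) sin(2*pi*u/3) is -9*cos(2*pi*u/3)/pi; evaluating from 0 to 3: ∫_{0}^{3} (6) sin(2*pi*u/3) du = (-9/pi) - (-9/pi) = 0.
So ∫_{-3}^{3} φ(u) sin(2*pi*u/3) du = 0.
Hence Im(c_{2}) = (-1/6)·(0) = 0.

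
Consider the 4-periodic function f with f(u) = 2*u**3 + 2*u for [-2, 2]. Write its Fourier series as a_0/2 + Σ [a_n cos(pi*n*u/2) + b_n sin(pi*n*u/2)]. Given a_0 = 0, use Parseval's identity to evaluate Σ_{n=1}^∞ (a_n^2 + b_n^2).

Parseval: a_0^2/2 + Σ_{n≥1} (a_n^2+b_n^2) = 1/2 ∫_{-2}^{2} f(u)^2 du = 14176/105.
Subtract a_0^2/2 = 0: Σ (a_n^2+b_n^2) = 14176/105.

14176/105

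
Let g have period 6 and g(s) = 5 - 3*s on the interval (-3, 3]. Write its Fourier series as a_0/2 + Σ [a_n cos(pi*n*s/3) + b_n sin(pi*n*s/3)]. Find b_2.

b_2 = 1/3 ∫_{-3}^{3} g(s) sin(2*pi*s/3) ds.
Integrating by parts (boundary term plus one more integral), an antiderivative of (5 - 3*s) sin(2*pi*s/3) is 9*s*cos(2*pi*s/3)/(2*pi) - 27*sin(2*pi*s/3)/(4*pi**2) - 15*cos(2*pi*s/3)/(2*pi); evaluating from -3 to 3: ∫_{-3}^{3} (5 - 3*s) sin(2*pi*s/3) ds = (6/pi) - (-21/pi) = 27/pi.
Hence b_2 = (1/3)·(27/pi) = 9/pi.

9/pi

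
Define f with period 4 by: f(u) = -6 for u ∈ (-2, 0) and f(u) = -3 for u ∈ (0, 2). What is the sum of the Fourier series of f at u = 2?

-9/2

At u = 2 the one-sided limits are f(2^-) = -3 and f(2^+) = -6.
By Dirichlet's theorem the series converges to their average, [(-3) + (-6)]/2 = -9/2.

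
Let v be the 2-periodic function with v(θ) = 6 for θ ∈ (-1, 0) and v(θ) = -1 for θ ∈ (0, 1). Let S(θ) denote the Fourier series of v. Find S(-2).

5/2

θ = -2 differs from θ = 0 by -1 full period(s), and the series is 2-periodic.
At θ = 0 the one-sided limits are v(0^-) = 6 and v(0^+) = -1.
By Dirichlet's theorem the series converges to their average, [(6) + (-1)]/2 = 5/2.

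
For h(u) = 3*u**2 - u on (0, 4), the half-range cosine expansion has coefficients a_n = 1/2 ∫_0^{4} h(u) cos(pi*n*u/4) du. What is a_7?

-176/(49*pi**2)

a_7 = 1/2 ∫_0^{4} (3*u**2 - u) cos(7*pi*u/4) du.
Integrating by parts twice (tabular method), an antiderivative of (3*u**2 - u) cos(7*pi*u/4) is 12*u**2*sin(7*pi*u/4)/(7*pi) - 4*u*sin(7*pi*u/4)/(7*pi) + 96*u*cos(7*pi*u/4)/(49*pi**2) - 384*sin(7*pi*u/4)/(343*pi**3) - 16*cos(7*pi*u/4)/(49*pi**2); evaluating from 0 to 4: ∫_{0}^{4} (3*u**2 - u) cos(7*pi*u/4) du = (-368/(49*pi**2)) - (-16/(49*pi**2)) = -352/(49*pi**2).
Hence a_7 = (1/2)·(-352/(49*pi**2)) = -176/(49*pi**2).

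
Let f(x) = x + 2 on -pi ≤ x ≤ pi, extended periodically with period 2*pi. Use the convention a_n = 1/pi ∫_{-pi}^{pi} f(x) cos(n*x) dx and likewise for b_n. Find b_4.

b_4 = 1/pi ∫_{-pi}^{pi} f(x) sin(4*x) dx.
Integrating by parts (boundary term plus one more integral), an antiderivative of (x + 2) sin(4*x) is -x*cos(4*x)/4 + sin(4*x)/16 - cos(4*x)/2; evaluating from -pi to pi: ∫_{-pi}^{pi} (x + 2) sin(4*x) dx = (-pi/4 - 1/2) - (-1/2 + pi/4) = -pi/2.
Hence b_4 = (1/pi)·(-pi/2) = -1/2.

-1/2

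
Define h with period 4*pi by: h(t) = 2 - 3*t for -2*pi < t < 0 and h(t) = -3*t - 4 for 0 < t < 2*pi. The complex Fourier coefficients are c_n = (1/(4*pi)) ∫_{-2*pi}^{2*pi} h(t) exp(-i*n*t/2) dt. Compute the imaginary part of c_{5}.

6*(1 + pi)/(5*pi)

Since h is real-valued, Im(c_{5}) = -(1/(4*pi)) ∫_{-2*pi}^{2*pi} h(t) sin(5*t/2) dt = -b_{5}/2.
Split the integral at the breakpoints.
Integrating by parts (boundary term plus one more integral), an antiderivative of (2 - 3*t) sin(5*t/2) is 6*t*cos(5*t/2)/5 - 12*sin(5*t/2)/25 - 4*cos(5*t/2)/5; evaluating from -2*pi to 0: ∫_{-2*pi}^{0} (2 - 3*t) sin(5*t/2) dt = (-4/5) - (4/5 + 12*pi/5) = -12*pi/5 - 8/5.
Integrating by parts (boundary term plus one more integral), an antiderivative of (-3*t - 4) sin(5*t/2) is 6*t*cos(5*t/2)/5 - 12*sin(5*t/2)/25 + 8*cos(5*t/2)/5; evaluating from 0 to 2*pi: ∫_{0}^{2*pi} (-3*t - 4) sin(5*t/2) dt = (-12*pi/5 - 8/5) - (8/5) = -12*pi/5 - 16/5.
So ∫_{-2*pi}^{2*pi} h(t) sin(5*t/2) dt = -24*pi/5 - 24/5.
Hence Im(c_{5}) = (-1/(4*pi))·(-24*pi/5 - 24/5) = 6*(1 + pi)/(5*pi).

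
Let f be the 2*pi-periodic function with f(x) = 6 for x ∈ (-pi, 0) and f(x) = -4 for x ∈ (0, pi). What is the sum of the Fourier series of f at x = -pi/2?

6

f is continuous at x = -pi/2 with value 6, so the series converges to 6 there.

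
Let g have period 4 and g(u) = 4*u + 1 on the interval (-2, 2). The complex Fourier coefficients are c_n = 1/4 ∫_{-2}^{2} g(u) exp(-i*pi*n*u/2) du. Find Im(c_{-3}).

8/(3*pi)

Since g is real-valued, Im(c_{-3}) = -1/4 ∫_{-2}^{2} g(u) sin(-3*pi*u/2) du = b_{3}/2.
Integrating by parts (boundary term plus one more integral), an antiderivative of (4*u + 1) sin(-3*pi*u/2) is 8*u*cos(3*pi*u/2)/(3*pi) - 16*sin(3*pi*u/2)/(9*pi**2) + 2*cos(3*pi*u/2)/(3*pi); evaluating from -2 to 2: ∫_{-2}^{2} (4*u + 1) sin(-3*pi*u/2) du = (-6/pi) - (14/(3*pi)) = -32/(3*pi).
Hence Im(c_{-3}) = (-1/4)·(-32/(3*pi)) = 8/(3*pi).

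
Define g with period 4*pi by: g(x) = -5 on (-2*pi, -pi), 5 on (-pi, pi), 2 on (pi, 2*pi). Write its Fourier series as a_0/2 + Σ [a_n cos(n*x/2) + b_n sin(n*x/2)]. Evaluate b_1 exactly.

7/pi

b_1 = (1/(2*pi)) ∫_{-2*pi}^{2*pi} g(x) sin(x/2) dx.
Split the integral at the breakpoints.
Directly, an antiderivative of (-5) sin(x/2) is 10*cos(x/2); evaluating from -2*pi to -pi: ∫_{-2*pi}^{-pi} (-5) sin(x/2) dx = (0) - (-10) = 10.
Directly, an antiderivative of (5) sin(x/2) is -10*cos(x/2); evaluating from -pi to pi: ∫_{-pi}^{pi} (5) sin(x/2) dx = (0) - (0) = 0.
Directly, an antiderivative of (2) sin(x/2) is -4*cos(x/2); evaluating from pi to 2*pi: ∫_{pi}^{2*pi} (2) sin(x/2) dx = (4) - (0) = 4.
Summing the pieces and multiplying by (1/(2*pi)) gives b_1 = 7/pi.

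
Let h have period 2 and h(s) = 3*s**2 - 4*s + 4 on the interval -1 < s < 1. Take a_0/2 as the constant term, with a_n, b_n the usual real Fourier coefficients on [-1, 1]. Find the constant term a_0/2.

a_0 = ∫_{-1}^{1} h(s) ds = 10.
So the constant term a_0/2 = 5.

5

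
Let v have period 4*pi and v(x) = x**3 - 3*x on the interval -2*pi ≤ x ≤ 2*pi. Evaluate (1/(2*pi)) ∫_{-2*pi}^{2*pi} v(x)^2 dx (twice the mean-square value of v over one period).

8*pi**2*(-168*pi**2 + 105 + 80*pi**4)/35

(1/(2*pi)) ∫_{-2*pi}^{2*pi} v(x)^2 dx = (1/(2*pi)) · (16*pi**3*(-168*pi**2 + 105 + 80*pi**4)/35) = 8*pi**2*(-168*pi**2 + 105 + 80*pi**4)/35.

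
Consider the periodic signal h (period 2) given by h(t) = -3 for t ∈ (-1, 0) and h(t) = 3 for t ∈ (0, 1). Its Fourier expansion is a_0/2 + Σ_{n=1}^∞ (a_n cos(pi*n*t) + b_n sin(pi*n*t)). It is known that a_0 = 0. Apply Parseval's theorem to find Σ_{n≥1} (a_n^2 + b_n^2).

18

Parseval: a_0^2/2 + Σ_{n≥1} (a_n^2+b_n^2) = ∫_{-1}^{1} h(t)^2 dt = 18.
Subtract a_0^2/2 = 0: Σ (a_n^2+b_n^2) = 18.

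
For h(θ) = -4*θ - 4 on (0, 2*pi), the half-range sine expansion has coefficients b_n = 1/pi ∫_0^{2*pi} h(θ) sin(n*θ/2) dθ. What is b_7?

16*(-pi - 1)/(7*pi)

b_7 = 1/pi ∫_0^{2*pi} (-4*θ - 4) sin(7*θ/2) dθ.
Integrating by parts (boundary term plus one more integral), an antiderivative of (-4*θ - 4) sin(7*θ/2) is 8*θ*cos(7*θ/2)/7 - 16*sin(7*θ/2)/49 + 8*cos(7*θ/2)/7; evaluating from 0 to 2*pi: ∫_{0}^{2*pi} (-4*θ - 4) sin(7*θ/2) dθ = (-16*pi/7 - 8/7) - (8/7) = -16*pi/7 - 16/7.
Hence b_7 = (1/pi)·(-16*pi/7 - 16/7) = 16*(-pi - 1)/(7*pi).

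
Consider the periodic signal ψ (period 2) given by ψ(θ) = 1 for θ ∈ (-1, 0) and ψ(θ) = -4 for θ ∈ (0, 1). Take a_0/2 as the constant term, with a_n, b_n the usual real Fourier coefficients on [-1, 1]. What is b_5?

b_5 = ∫_{-1}^{1} ψ(θ) sin(5*pi*θ) dθ.
Split the integral at the breakpoints.
Directly, an antiderivative of (1) sin(5*pi*θ) is -cos(5*pi*θ)/(5*pi); evaluating from -1 to 0: ∫_{-1}^{0} (1) sin(5*pi*θ) dθ = (-1/(5*pi)) - (1/(5*pi)) = -2/(5*pi).
Directly, an antiderivative of (-4) sin(5*pi*θ) is 4*cos(5*pi*θ)/(5*pi); evaluating from 0 to 1: ∫_{0}^{1} (-4) sin(5*pi*θ) dθ = (-4/(5*pi)) - (4/(5*pi)) = -8/(5*pi).
Summing the pieces gives b_5 = -2/pi.

-2/pi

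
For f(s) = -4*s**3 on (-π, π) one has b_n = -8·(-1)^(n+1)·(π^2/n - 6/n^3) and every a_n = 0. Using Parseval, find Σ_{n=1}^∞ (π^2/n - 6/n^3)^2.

pi**6/14

Parseval: Σ b_n^2 = (1/π) ∫_{-π}^{π} f(s)^2 ds = 32*pi**6/7.
b_n^2 = 64·(π^2/n - 6/n^3)^2, so the sum equals (32*pi**6/7)/64 = pi**6/14.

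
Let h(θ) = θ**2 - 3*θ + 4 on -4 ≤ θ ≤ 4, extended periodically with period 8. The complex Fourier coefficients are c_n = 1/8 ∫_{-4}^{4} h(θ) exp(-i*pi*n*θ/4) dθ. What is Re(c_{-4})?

Since h is real-valued, Re(c_{-4}) = 1/8 ∫_{-4}^{4} h(θ) cos(-pi*θ) dθ = a_{4}/2.
Integrating by parts twice (tabular method), an antiderivative of (θ**2 - 3*θ + 4) cos(-pi*θ) is θ**2*sin(pi*θ)/pi - 3*θ*sin(pi*θ)/pi + 2*θ*cos(pi*θ)/pi**2 - 2*sin(pi*θ)/pi**3 + 4*sin(pi*θ)/pi - 3*cos(pi*θ)/pi**2; evaluating from -4 to 4: ∫_{-4}^{4} (θ**2 - 3*θ + 4) cos(-pi*θ) dθ = (5/pi**2) - (-11/pi**2) = 16/pi**2.
Hence Re(c_{-4}) = (1/8)·(16/pi**2) = 2/pi**2.

2/pi**2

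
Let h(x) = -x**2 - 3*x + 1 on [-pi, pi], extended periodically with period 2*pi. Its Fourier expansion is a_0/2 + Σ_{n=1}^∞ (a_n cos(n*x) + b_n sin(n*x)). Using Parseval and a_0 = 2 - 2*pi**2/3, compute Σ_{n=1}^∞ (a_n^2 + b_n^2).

Parseval: a_0^2/2 + Σ_{n≥1} (a_n^2+b_n^2) = 1/pi ∫_{-pi}^{pi} h(x)^2 dx = 2 + 2*pi**4/5 + 14*pi**2/3.
Subtract a_0^2/2 = 2*(3 - pi**2)**2/9: Σ (a_n^2+b_n^2) = pi**2*(8*pi**2/45 + 6).

pi**2*(8*pi**2/45 + 6)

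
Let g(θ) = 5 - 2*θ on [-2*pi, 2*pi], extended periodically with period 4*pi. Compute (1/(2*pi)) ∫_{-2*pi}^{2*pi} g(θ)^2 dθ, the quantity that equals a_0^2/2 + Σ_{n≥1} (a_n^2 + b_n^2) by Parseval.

(1/(2*pi)) ∫_{-2*pi}^{2*pi} g(θ)^2 dθ = (1/(2*pi)) · (100*pi + 64*pi**3/3) = 50 + 32*pi**2/3.

50 + 32*pi**2/3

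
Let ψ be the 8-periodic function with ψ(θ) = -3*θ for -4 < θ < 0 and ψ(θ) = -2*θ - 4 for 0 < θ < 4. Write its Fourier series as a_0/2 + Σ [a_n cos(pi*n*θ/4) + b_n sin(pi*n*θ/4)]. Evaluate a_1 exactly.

a_1 = 1/4 ∫_{-4}^{4} ψ(θ) cos(pi*θ/4) dθ.
Split the integral at the breakpoints.
Integrating by parts (boundary term plus one more integral), an antiderivative of (-3*θ) cos(pi*θ/4) is -12*θ*sin(pi*θ/4)/pi - 48*cos(pi*θ/4)/pi**2; evaluating from -4 to 0: ∫_{-4}^{0} (-3*θ) cos(pi*θ/4) dθ = (-48/pi**2) - (48/pi**2) = -96/pi**2.
Integrating by parts (boundary term plus one more integral), an antiderivative of (-2*θ - 4) cos(pi*θ/4) is -8*θ*sin(pi*θ/4)/pi - 16*sin(pi*θ/4)/pi - 32*cos(pi*θ/4)/pi**2; evaluating from 0 to 4: ∫_{0}^{4} (-2*θ - 4) cos(pi*θ/4) dθ = (32/pi**2) - (-32/pi**2) = 64/pi**2.
Summing the pieces and multiplying by (1/4) gives a_1 = -8/pi**2.

-8/pi**2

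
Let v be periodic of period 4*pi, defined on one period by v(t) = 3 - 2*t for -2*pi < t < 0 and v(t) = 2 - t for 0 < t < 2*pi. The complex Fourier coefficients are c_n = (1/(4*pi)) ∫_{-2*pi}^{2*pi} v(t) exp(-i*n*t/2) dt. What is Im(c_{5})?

Since v is real-valued, Im(c_{5}) = -(1/(4*pi)) ∫_{-2*pi}^{2*pi} v(t) sin(5*t/2) dt = -b_{5}/2.
Split the integral at the breakpoints.
Integrating by parts (boundary term plus one more integral), an antiderivative of (3 - 2*t) sin(5*t/2) is 4*t*cos(5*t/2)/5 - 8*sin(5*t/2)/25 - 6*cos(5*t/2)/5; evaluating from -2*pi to 0: ∫_{-2*pi}^{0} (3 - 2*t) sin(5*t/2) dt = (-6/5) - (6/5 + 8*pi/5) = -8*pi/5 - 12/5.
Integrating by parts (boundary term plus one more integral), an antiderivative of (2 - t) sin(5*t/2) is 2*t*cos(5*t/2)/5 - 4*sin(5*t/2)/25 - 4*cos(5*t/2)/5; evaluating from 0 to 2*pi: ∫_{0}^{2*pi} (2 - t) sin(5*t/2) dt = (4/5 - 4*pi/5) - (-4/5) = 8/5 - 4*pi/5.
So ∫_{-2*pi}^{2*pi} v(t) sin(5*t/2) dt = -12*pi/5 - 4/5.
Hence Im(c_{5}) = (-1/(4*pi))·(-12*pi/5 - 4/5) = (1 + 3*pi)/(5*pi).

(1 + 3*pi)/(5*pi)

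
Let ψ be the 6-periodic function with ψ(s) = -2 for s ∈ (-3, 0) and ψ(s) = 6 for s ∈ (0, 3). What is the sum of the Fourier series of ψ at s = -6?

2

s = -6 differs from s = 0 by -1 full period(s), and the series is 6-periodic.
At s = 0 the one-sided limits are ψ(0^-) = -2 and ψ(0^+) = 6.
By Dirichlet's theorem the series converges to their average, [(-2) + (6)]/2 = 2.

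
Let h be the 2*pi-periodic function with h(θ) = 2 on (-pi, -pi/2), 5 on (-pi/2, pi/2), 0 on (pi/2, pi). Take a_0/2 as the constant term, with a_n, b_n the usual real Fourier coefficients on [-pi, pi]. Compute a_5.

8/(5*pi)

a_5 = 1/pi ∫_{-pi}^{pi} h(θ) cos(5*θ) dθ.
Split the integral at the breakpoints.
Directly, an antiderivative of (2) cos(5*θ) is 2*sin(5*θ)/5; evaluating from -pi to -pi/2: ∫_{-pi}^{-pi/2} (2) cos(5*θ) dθ = (-2/5) - (0) = -2/5.
Directly, an antiderivative of (5) cos(5*θ) is sin(5*θ); evaluating from -pi/2 to pi/2: ∫_{-pi/2}^{pi/2} (5) cos(5*θ) dθ = (1) - (-1) = 2.
∫_{pi/2}^{pi} (0) cos(5*θ) dθ = 0.
Summing the pieces and multiplying by (1/pi) gives a_5 = 8/(5*pi).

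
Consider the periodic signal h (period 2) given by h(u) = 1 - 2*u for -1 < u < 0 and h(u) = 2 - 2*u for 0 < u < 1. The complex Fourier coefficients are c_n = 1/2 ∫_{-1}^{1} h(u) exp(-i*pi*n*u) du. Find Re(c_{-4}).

0

Since h is real-valued, Re(c_{-4}) = 1/2 ∫_{-1}^{1} h(u) cos(-4*pi*u) du = a_{4}/2.
Split the integral at the breakpoints.
Integrating by parts (boundary term plus one more integral), an antiderivative of (1 - 2*u) cos(-4*pi*u) is -u*sin(4*pi*u)/(2*pi) + sin(4*pi*u)/(4*pi) - cos(4*pi*u)/(8*pi**2); evaluating from -1 to 0: ∫_{-1}^{0} (1 - 2*u) cos(-4*pi*u) du = (-1/(8*pi**2)) - (-1/(8*pi**2)) = 0.
Integrating by parts (boundary term plus one more integral), an antiderivative of (2 - 2*u) cos(-4*pi*u) is -u*sin(4*pi*u)/(2*pi) + sin(4*pi*u)/(2*pi) - cos(4*pi*u)/(8*pi**2); evaluating from 0 to 1: ∫_{0}^{1} (2 - 2*u) cos(-4*pi*u) du = (-1/(8*pi**2)) - (-1/(8*pi**2)) = 0.
So ∫_{-1}^{1} h(u) cos(-4*pi*u) du = 0.
Hence Re(c_{-4}) = (1/2)·(0) = 0.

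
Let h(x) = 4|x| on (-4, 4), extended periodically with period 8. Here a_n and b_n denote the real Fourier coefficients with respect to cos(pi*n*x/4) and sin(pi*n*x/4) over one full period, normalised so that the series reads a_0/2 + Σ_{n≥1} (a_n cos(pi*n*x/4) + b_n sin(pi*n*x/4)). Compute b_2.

b_2 = 1/4 ∫_{-4}^{4} h(x) sin(pi*x/2) dx.
h is even and sin(pi*x/2) is odd, so the integrand is odd over a symmetric interval and the integral vanishes.

0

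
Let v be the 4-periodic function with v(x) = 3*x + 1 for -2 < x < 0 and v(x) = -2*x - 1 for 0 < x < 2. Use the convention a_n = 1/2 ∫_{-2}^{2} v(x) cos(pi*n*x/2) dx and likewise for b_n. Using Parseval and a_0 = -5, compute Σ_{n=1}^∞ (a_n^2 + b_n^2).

Parseval: a_0^2/2 + Σ_{n≥1} (a_n^2+b_n^2) = 1/2 ∫_{-2}^{2} v(x)^2 dx = 52/3.
Subtract a_0^2/2 = 25/2: Σ (a_n^2+b_n^2) = 29/6.

29/6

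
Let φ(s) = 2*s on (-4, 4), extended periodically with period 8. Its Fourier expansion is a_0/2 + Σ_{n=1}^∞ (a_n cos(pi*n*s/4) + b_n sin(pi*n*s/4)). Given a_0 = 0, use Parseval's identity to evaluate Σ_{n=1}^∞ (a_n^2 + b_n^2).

128/3

Parseval: a_0^2/2 + Σ_{n≥1} (a_n^2+b_n^2) = 1/4 ∫_{-4}^{4} φ(s)^2 ds = 128/3.
Subtract a_0^2/2 = 0: Σ (a_n^2+b_n^2) = 128/3.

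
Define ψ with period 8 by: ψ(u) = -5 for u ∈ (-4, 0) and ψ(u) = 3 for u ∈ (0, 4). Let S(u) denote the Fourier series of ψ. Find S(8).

-1

u = 8 differs from u = 0 by 1 full period(s), and the series is 8-periodic.
At u = 0 the one-sided limits are ψ(0^-) = -5 and ψ(0^+) = 3.
By Dirichlet's theorem the series converges to their average, [(-5) + (3)]/2 = -1.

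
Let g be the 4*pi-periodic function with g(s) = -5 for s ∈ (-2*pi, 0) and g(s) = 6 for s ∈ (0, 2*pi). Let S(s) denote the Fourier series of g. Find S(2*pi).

1/2

At s = 2*pi the one-sided limits are g(2*pi^-) = 6 and g(2*pi^+) = -5.
By Dirichlet's theorem the series converges to their average, [(6) + (-5)]/2 = 1/2.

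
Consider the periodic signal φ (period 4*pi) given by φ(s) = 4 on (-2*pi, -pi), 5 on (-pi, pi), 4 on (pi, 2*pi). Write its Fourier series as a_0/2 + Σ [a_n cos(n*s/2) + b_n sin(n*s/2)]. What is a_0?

a_0 = (1/(2*pi)) ∫_{-2*pi}^{2*pi} φ(s) ds = (1/(2*pi)) · (18*pi) = 9.

9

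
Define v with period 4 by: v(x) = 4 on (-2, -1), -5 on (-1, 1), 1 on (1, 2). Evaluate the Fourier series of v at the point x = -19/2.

4

x = -19/2 differs from x = -3/2 by -2 full period(s), and the series is 4-periodic.
v is continuous at x = -3/2 with value 4, so the series converges to 4 there.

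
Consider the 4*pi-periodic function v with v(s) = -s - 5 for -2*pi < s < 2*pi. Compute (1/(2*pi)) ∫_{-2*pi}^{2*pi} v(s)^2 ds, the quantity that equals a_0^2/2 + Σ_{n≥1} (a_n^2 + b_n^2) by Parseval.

8*pi**2/3 + 50

(1/(2*pi)) ∫_{-2*pi}^{2*pi} v(s)^2 ds = (1/(2*pi)) · (16*pi**3/3 + 100*pi) = 8*pi**2/3 + 50.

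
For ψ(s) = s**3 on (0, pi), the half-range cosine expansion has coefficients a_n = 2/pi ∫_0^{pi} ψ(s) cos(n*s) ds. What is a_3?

2*(4 - 9*pi**2)/(27*pi)

a_3 = 2/pi ∫_0^{pi} (s**3) cos(3*s) ds.
Integrating by parts three times (tabular method), an antiderivative of (s**3) cos(3*s) is s**3*sin(3*s)/3 + s**2*cos(3*s)/3 - 2*s*sin(3*s)/9 - 2*cos(3*s)/27; evaluating from 0 to pi: ∫_{0}^{pi} (s**3) cos(3*s) ds = (2/27 - pi**2/3) - (-2/27) = 4/27 - pi**2/3.
Hence a_3 = (2/pi)·(4/27 - pi**2/3) = 2*(4 - 9*pi**2)/(27*pi).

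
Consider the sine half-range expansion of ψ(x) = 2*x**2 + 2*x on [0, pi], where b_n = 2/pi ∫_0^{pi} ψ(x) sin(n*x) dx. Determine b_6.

b_6 = 2/pi ∫_0^{pi} (2*x**2 + 2*x) sin(6*x) dx.
Integrating by parts twice (tabular method), an antiderivative of (2*x**2 + 2*x) sin(6*x) is -x**2*cos(6*x)/3 + x*sin(6*x)/9 - x*cos(6*x)/3 + sin(6*x)/18 + cos(6*x)/54; evaluating from 0 to pi: ∫_{0}^{pi} (2*x**2 + 2*x) sin(6*x) dx = (-pi**2/3 - pi/3 + 1/54) - (1/54) = -pi*(1 + pi)/3.
Hence b_6 = (2/pi)·(-pi*(1 + pi)/3) = -2*pi/3 - 2/3.

-2*pi/3 - 2/3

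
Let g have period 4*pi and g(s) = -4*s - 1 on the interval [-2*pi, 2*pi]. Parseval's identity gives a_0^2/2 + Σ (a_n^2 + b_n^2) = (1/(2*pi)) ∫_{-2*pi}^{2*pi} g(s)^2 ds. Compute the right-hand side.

2 + 128*pi**2/3

(1/(2*pi)) ∫_{-2*pi}^{2*pi} g(s)^2 ds = (1/(2*pi)) · (4*pi + 256*pi**3/3) = 2 + 128*pi**2/3.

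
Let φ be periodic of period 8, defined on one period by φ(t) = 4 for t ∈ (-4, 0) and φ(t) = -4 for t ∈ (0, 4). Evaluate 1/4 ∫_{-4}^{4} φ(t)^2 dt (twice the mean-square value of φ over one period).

1/4 ∫_{-4}^{4} φ(t)^2 dt = 1/4 · (128) = 32.

32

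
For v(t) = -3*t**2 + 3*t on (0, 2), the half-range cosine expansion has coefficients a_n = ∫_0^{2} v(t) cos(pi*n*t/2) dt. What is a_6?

-4/(3*pi**2)

a_6 = ∫_0^{2} (-3*t**2 + 3*t) cos(3*pi*t) dt.
Integrating by parts twice (tabular method), an antiderivative of (-3*t**2 + 3*t) cos(3*pi*t) is -t**2*sin(3*pi*t)/pi + t*sin(3*pi*t)/pi - 2*t*cos(3*pi*t)/(3*pi**2) + 2*sin(3*pi*t)/(9*pi**3) + cos(3*pi*t)/(3*pi**2); evaluating from 0 to 2: ∫_{0}^{2} (-3*t**2 + 3*t) cos(3*pi*t) dt = (-1/pi**2) - (1/(3*pi**2)) = -4/(3*pi**2).
Hence a_6 = -4/(3*pi**2).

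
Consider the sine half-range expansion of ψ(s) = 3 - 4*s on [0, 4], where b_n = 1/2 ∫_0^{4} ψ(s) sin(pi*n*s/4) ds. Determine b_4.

8/pi

b_4 = 1/2 ∫_0^{4} (3 - 4*s) sin(pi*s) ds.
Integrating by parts (boundary term plus one more integral), an antiderivative of (3 - 4*s) sin(pi*s) is 4*s*cos(pi*s)/pi - 4*sin(pi*s)/pi**2 - 3*cos(pi*s)/pi; evaluating from 0 to 4: ∫_{0}^{4} (3 - 4*s) sin(pi*s) ds = (13/pi) - (-3/pi) = 16/pi.
Hence b_4 = (1/2)·(16/pi) = 8/pi.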